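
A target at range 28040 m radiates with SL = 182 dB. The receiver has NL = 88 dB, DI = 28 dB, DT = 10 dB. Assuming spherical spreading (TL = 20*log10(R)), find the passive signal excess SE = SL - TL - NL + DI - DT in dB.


Step 1: TL = 20*log10(28040) = 88.96 dB
Step 2: SE = 182 - 88.96 - 88 + 28 - 10 = 23.04

23.04 dB


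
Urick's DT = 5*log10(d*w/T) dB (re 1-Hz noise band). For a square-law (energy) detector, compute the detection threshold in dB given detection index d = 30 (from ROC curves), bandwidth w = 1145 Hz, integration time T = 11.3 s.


DT = 5*log10(d*w/T) = 5*log10(30 * 1145 / 11.3) = 5*log10(3039.82) = 17.41

17.41 dB


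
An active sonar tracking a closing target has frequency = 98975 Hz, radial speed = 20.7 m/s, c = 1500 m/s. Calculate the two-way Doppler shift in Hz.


2731.71 Hz


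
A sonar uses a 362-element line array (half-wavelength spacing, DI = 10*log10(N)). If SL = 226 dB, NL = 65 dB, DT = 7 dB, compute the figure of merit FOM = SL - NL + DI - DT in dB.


Step 1: DI = 10*log10(362) = 25.59 dB
Step 2: FOM = SL - NL + DI - DT = 226 - 65 + 25.59 - 7 = 179.59

179.59 dB


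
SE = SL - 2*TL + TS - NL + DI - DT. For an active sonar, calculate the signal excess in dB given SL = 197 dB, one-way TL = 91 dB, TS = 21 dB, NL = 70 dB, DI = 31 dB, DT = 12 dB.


SE = SL - 2*TL + TS - NL + DI - DT = 197 - 2*91 + (21) - 70 + 31 - 12 = -15

-15 dB


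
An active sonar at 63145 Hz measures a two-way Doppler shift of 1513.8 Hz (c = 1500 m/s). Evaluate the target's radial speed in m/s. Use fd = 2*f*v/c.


17.98 m/s


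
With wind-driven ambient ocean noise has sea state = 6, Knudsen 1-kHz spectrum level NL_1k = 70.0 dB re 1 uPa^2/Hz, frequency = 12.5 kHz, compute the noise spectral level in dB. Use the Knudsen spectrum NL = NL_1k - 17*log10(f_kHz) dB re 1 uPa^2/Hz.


NL = NL_1k - 17*log10(f_kHz) = 70.0 - 17*log10(12.5) = 70.0 - (18.65) = 51.35

51.35 dB


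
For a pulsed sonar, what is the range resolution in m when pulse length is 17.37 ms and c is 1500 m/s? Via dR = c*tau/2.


13.0275 m


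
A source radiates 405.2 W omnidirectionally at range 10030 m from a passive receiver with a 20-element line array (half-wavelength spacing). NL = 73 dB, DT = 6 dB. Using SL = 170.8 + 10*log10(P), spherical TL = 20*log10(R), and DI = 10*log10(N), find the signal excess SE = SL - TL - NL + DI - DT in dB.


50.86 dB


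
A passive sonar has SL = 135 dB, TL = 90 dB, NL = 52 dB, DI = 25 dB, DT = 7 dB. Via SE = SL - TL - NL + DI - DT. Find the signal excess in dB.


SE = SL - TL - NL + DI - DT = 135 - 90 - 52 + 25 - 7 = 11

11 dB


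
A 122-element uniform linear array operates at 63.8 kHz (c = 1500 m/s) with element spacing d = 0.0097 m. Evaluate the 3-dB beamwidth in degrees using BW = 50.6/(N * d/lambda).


1.01 deg


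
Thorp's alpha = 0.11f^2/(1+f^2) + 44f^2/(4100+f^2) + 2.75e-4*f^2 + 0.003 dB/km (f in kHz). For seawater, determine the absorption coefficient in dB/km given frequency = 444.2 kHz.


f^2 = 197313.64
alpha = 0.11*197313.64/(1+197313.64) + 44*197313.64/(4100+197313.64) + 2.75e-4*197313.64 + 0.003 = 97.479

97.479 dB/km


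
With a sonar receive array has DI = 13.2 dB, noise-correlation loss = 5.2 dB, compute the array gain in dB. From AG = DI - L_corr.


8.0 dB


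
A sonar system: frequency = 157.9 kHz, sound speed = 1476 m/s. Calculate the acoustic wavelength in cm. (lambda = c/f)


lambda = c/f = 1476 / 157900 = 0.0093 m = 0.93 cm

0.93 cm


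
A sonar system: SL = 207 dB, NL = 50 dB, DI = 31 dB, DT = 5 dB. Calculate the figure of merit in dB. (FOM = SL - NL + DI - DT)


FOM = SL - NL + DI - DT = 207 - 50 + 31 - 5 = 183

183 dB


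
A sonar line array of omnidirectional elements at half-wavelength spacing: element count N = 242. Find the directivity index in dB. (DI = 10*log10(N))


DI = 10*log10(242) = 23.84

23.84 dB


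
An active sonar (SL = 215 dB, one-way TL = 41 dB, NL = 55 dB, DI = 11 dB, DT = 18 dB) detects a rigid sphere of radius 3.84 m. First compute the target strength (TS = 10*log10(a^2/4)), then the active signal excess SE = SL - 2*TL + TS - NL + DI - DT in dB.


Step 1: TS = 10*log10(3.84^2/4) = 5.67 dB
Step 2: SE = SL - 2*TL + TS - NL + DI - DT = 215 - 2*41 + (5.67) - 55 + 11 - 18 = 76.67

76.67 dB


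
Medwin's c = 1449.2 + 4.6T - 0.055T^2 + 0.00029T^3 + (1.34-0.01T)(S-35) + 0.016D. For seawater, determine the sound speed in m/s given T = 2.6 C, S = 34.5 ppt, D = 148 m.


c = 1449.2 + 4.6*2.6 - 0.055*2.6^2 + 0.00029*2.6^3 + (1.34 - 0.01*2.6)*(34.5 - 35) + 0.016*148 = 1462.5

1462.5 m/s


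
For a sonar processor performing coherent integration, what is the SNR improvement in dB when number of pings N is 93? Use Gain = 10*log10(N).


Gain = 10*log10(93) = 19.68

19.68 dB


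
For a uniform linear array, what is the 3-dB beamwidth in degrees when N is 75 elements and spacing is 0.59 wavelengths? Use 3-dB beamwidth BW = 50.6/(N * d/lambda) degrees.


1.14 deg


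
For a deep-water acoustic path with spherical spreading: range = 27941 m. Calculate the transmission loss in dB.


TL = 20*log10(27941) = 88.92

88.92 dB


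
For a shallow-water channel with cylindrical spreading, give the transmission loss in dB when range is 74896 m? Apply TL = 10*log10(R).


48.74 dB


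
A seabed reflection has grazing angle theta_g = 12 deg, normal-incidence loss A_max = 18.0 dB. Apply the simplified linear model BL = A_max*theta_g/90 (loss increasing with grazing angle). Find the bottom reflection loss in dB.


BL = A_max * theta_g / 90 = 18.0 * 12 / 90 = 2.4

2.4 dB


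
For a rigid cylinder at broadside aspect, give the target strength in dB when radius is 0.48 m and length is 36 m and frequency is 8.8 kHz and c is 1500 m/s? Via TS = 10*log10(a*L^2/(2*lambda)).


32.61 dB


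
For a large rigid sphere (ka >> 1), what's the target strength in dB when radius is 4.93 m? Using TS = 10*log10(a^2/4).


7.84 dB


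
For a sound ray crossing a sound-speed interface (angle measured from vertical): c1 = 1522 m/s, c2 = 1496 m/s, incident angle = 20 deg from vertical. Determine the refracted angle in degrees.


19.64 deg


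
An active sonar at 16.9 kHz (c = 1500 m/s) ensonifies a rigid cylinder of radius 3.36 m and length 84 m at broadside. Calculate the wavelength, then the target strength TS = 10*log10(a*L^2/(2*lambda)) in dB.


Step 1: lambda = c/f = 1500/16900 = 0.08876 m
Step 2: TS = 10*log10(a*L^2/(2*lambda)) = 10*log10(3.36*84^2/(2*0.08876)) = 51.26

51.26 dB


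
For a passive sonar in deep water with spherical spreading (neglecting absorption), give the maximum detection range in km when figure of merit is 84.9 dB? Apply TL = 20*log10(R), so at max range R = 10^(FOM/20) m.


At max range FOM = TL, so 20*log10(R) = 84.9
R = 10^(84.9/20) = 17579.24 m = 17.58 km

17.58 km


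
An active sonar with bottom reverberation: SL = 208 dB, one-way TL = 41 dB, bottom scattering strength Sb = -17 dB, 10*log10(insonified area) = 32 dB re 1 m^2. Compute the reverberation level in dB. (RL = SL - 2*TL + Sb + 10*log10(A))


RL = SL - 2*TL + Sb + 10*log10(A) = 208 - 2*41 + (-17) + 32 = 141

141 dB


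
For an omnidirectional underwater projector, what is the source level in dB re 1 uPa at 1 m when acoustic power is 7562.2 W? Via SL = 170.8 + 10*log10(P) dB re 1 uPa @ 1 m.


SL = 170.8 + 10*log10(7562.2) = 170.8 + 38.79 = 209.59

209.59 dB


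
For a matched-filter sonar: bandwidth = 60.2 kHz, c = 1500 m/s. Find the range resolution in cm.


dR = c/(2*BW) = 1500 / (2 * 60.2e3) = 0.0125 m = 1.25 cm

1.25 cm


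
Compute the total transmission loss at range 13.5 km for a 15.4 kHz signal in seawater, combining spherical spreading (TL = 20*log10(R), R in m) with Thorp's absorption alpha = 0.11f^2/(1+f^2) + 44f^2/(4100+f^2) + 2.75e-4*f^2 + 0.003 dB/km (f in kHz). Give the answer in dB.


Step 1 (Thorp): alpha = 0.11*237.16/(1+237.16) + 44*237.16/(4100+237.16) + 2.75e-4*237.16 + 0.003 = 2.5837 dB/km
Step 2: TL_spread = 20*log10(13500) = 82.61 dB
Step 3: TL_abs = alpha*R = 2.5837 * 13.5 = 34.88 dB
Step 4: TL_total = 82.61 + 34.88 = 117.49

117.49 dB


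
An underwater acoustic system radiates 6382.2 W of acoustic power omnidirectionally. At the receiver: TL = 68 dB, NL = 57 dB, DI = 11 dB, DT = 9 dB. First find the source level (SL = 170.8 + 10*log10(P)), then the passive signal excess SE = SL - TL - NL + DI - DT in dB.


Step 1: SL = 170.8 + 10*log10(6382.2) = 208.85 dB
Step 2: SE = SL - TL - NL + DI - DT = 208.85 - 68 - 57 + 11 - 9 = 85.85

85.85 dB


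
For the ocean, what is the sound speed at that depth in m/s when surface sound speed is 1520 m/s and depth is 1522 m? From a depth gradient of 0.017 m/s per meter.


1545.874 m/s


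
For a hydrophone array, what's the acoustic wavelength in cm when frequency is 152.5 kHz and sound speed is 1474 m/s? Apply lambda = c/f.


lambda = c/f = 1474 / 152500 = 0.0097 m = 0.97 cm

0.97 cm


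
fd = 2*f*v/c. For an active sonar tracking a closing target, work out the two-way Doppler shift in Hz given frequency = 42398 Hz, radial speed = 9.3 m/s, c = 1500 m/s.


fd = 2*f*v/c = 2 * 42398 * 9.3 / 1500 = 525.74

525.74 Hz


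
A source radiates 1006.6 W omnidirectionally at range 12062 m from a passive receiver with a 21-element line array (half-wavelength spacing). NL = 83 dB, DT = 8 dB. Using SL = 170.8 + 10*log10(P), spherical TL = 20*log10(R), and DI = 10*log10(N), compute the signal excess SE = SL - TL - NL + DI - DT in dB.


Step 1: SL = 170.8 + 10*log10(1006.6) = 200.83 dB
Step 2: TL = 20*log10(12062) = 81.63 dB
Step 3: DI = 10*log10(21) = 13.22 dB
Step 4: SE = SL - TL - NL + DI - DT = 200.83 - 81.63 - 83 + 13.22 - 8 = 41.42

41.42 dB


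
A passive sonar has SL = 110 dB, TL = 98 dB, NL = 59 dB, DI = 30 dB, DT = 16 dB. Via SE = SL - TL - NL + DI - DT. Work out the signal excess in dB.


-33 dB


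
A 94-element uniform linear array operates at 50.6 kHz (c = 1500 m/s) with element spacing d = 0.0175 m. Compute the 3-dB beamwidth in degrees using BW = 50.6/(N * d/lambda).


0.91 deg


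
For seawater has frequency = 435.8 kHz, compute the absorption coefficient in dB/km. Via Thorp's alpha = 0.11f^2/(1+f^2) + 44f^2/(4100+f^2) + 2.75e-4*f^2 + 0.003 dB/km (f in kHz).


95.412 dB/km


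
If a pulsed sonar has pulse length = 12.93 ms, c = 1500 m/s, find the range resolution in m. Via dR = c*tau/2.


dR = c*tau/2 = 1500 * 12.93e-3 / 2 = 9.6975

9.6975 m


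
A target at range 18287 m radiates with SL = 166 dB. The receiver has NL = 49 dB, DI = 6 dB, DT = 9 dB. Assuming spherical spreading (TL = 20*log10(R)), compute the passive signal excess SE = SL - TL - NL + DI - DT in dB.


Step 1: TL = 20*log10(18287) = 85.24 dB
Step 2: SE = 166 - 85.24 - 49 + 6 - 9 = 28.76

28.76 dB


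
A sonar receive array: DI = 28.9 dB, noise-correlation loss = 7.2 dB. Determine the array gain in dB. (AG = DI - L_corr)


AG = DI - L_corr = 28.9 - 7.2 = 21.7

21.7 dB


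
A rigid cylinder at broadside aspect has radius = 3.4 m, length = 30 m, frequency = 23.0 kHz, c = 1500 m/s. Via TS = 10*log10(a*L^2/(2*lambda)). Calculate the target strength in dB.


lambda = 1500/23000 = 0.06522 m
TS = 10*log10(3.4*30^2/(2*0.06522)) = 43.7

43.7 dB


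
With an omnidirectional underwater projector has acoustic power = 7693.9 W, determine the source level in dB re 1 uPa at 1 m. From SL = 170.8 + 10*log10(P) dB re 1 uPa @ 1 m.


SL = 170.8 + 10*log10(7693.9) = 170.8 + 38.86 = 209.66

209.66 dB


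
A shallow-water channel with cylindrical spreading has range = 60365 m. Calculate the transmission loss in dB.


47.81 dB


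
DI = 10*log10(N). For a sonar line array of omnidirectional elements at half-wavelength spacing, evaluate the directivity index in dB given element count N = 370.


25.68 dB


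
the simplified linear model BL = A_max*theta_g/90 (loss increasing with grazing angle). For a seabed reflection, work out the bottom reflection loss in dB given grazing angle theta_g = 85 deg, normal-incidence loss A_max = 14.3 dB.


BL = A_max * theta_g / 90 = 14.3 * 85 / 90 = 13.51

13.51 dB


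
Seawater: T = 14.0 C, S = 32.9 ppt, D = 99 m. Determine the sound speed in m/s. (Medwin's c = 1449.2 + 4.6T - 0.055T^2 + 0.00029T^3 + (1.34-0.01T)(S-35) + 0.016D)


1502.68 m/s


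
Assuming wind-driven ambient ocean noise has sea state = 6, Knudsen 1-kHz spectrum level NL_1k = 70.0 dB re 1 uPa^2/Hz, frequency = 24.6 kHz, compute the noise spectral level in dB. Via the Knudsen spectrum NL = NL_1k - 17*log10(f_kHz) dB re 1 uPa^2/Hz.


NL = NL_1k - 17*log10(f_kHz) = 70.0 - 17*log10(24.6) = 70.0 - (23.65) = 46.35

46.35 dB


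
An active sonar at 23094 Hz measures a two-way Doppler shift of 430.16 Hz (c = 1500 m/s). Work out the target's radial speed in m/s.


13.97 m/s


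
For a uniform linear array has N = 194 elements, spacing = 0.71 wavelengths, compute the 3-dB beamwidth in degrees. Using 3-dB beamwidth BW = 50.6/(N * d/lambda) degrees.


0.37 deg


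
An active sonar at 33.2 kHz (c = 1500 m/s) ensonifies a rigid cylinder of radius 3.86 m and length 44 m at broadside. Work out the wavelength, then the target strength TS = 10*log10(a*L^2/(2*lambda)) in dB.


Step 1: lambda = c/f = 1500/33200 = 0.04518 m
Step 2: TS = 10*log10(a*L^2/(2*lambda)) = 10*log10(3.86*44^2/(2*0.04518)) = 49.18

49.18 dB


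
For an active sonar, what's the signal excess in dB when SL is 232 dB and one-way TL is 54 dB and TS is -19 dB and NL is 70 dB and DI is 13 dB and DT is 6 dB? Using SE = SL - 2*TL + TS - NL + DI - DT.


42 dB


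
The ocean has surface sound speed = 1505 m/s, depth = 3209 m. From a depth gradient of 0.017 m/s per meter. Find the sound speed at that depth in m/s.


1559.553 m/s


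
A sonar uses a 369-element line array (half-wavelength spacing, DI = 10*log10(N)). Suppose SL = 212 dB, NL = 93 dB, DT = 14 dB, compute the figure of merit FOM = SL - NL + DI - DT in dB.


Step 1: DI = 10*log10(369) = 25.67 dB
Step 2: FOM = SL - NL + DI - DT = 212 - 93 + 25.67 - 14 = 130.67

130.67 dB


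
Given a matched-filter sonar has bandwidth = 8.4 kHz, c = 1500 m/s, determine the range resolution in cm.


dR = c/(2*BW) = 1500 / (2 * 8.4e3) = 0.0893 m = 8.93 cm

8.93 cm


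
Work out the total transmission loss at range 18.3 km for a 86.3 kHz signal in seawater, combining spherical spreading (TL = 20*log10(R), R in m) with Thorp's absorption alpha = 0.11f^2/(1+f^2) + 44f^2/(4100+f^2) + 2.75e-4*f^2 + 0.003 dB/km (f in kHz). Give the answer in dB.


Step 1 (Thorp): alpha = 0.11*7447.69/(1+7447.69) + 44*7447.69/(4100+7447.69) + 2.75e-4*7447.69 + 0.003 = 30.5389 dB/km
Step 2: TL_spread = 20*log10(18300) = 85.25 dB
Step 3: TL_abs = alpha*R = 30.5389 * 18.3 = 558.86 dB
Step 4: TL_total = 85.25 + 558.86 = 644.11

644.11 dB


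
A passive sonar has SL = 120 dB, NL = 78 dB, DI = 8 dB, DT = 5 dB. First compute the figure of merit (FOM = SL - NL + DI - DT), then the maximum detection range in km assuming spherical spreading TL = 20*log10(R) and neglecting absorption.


Step 1: FOM = SL - NL + DI - DT = 120 - 78 + 8 - 5 = 45 dB
Step 2: at max range FOM = TL = 20*log10(R), so R = 10^(45/20) = 177.83 m = 0.18 km

0.18 km


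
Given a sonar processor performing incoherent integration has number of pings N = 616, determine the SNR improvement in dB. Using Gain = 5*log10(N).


Gain = 5*log10(616) = 13.95

13.95 dB


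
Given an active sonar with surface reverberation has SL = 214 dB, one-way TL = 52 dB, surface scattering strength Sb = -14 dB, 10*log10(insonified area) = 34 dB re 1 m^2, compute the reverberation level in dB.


130 dB


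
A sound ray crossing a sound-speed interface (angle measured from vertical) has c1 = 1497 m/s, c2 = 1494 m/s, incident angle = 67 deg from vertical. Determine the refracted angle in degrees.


sin(theta2) = (c2/c1)*sin(theta1) = (1494/1497)*sin(67 deg) = 0.91866
theta2 = arcsin(0.91866) = 66.73

66.73 deg


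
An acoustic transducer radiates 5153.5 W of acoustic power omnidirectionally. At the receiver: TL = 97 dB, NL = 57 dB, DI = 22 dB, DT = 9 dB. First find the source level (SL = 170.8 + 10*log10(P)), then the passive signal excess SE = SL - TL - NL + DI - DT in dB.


Step 1: SL = 170.8 + 10*log10(5153.5) = 207.92 dB
Step 2: SE = SL - TL - NL + DI - DT = 207.92 - 97 - 57 + 22 - 9 = 66.92

66.92 dB


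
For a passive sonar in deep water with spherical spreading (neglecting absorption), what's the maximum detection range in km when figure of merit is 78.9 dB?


8.81 km


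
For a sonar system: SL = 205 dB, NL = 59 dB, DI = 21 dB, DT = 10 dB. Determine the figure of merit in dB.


157 dB


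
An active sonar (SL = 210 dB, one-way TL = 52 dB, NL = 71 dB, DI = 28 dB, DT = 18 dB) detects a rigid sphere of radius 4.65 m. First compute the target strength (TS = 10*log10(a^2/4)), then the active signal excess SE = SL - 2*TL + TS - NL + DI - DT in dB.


Step 1: TS = 10*log10(4.65^2/4) = 7.33 dB
Step 2: SE = SL - 2*TL + TS - NL + DI - DT = 210 - 2*52 + (7.33) - 71 + 28 - 18 = 52.33

52.33 dB


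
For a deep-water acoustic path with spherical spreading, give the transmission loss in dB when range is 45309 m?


TL = 20*log10(45309) = 93.12

93.12 dB


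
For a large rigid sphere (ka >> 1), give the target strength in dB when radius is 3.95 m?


TS = 10*log10(3.95^2 / 4) = 10*log10(3.900625) = 5.91

5.91 dB


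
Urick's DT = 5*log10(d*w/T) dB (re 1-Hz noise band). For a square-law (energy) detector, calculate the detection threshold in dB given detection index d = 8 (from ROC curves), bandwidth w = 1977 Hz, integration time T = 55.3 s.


12.28 dB


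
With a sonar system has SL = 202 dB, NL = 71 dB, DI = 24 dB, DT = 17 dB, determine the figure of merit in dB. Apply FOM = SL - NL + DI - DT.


138 dB


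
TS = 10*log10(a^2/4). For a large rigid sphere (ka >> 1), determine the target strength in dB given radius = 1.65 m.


TS = 10*log10(1.65^2 / 4) = 10*log10(0.680625) = -1.67

-1.67 dB


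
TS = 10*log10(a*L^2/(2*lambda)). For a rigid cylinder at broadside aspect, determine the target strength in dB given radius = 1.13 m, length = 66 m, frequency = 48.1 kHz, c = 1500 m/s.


lambda = 1500/48100 = 0.03119 m
TS = 10*log10(1.13*66^2/(2*0.03119)) = 48.97

48.97 dB


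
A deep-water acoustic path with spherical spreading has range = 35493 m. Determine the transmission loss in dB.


91.0 dB


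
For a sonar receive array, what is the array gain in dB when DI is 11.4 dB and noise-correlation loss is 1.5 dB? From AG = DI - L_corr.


9.9 dB


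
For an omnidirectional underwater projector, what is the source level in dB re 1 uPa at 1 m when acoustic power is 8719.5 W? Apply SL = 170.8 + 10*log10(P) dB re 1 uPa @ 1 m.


SL = 170.8 + 10*log10(8719.5) = 170.8 + 39.4 = 210.2

210.2 dB


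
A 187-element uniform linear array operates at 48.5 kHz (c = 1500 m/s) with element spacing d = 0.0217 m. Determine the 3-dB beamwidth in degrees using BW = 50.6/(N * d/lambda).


Step 1: lambda = 1500/48500 = 0.03093 m
Step 2: d/lambda = 0.0217/0.03093 = 0.7016
Step 3: BW = 50.6/(N * d/lambda) = 50.6/(187 * 0.7016) = 0.39

0.39 deg


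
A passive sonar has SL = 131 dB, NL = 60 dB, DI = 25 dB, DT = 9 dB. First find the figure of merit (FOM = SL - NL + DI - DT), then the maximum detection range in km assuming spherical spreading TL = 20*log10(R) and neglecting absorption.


Step 1: FOM = SL - NL + DI - DT = 131 - 60 + 25 - 9 = 87 dB
Step 2: at max range FOM = TL = 20*log10(R), so R = 10^(87/20) = 22387.21 m = 22.39 km

22.39 km


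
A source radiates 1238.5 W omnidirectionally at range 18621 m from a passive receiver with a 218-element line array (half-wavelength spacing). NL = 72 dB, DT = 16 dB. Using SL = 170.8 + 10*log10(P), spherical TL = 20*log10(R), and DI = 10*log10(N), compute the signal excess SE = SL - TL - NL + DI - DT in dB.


Step 1: SL = 170.8 + 10*log10(1238.5) = 201.73 dB
Step 2: TL = 20*log10(18621) = 85.4 dB
Step 3: DI = 10*log10(218) = 23.38 dB
Step 4: SE = SL - TL - NL + DI - DT = 201.73 - 85.4 - 72 + 23.38 - 16 = 51.71

51.71 dB


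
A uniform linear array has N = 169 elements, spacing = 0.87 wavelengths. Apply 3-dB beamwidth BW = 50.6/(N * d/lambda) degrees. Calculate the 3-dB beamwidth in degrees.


BW = 50.6 / (169 * 0.87) = 50.6 / 147.03 = 0.34

0.34 deg


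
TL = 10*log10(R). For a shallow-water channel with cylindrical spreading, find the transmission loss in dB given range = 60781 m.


TL = 10*log10(60781) = 47.84

47.84 dB


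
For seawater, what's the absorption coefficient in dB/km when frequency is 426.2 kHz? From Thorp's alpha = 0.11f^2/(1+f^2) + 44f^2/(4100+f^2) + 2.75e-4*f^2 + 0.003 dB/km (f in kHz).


f^2 = 181646.44
alpha = 0.11*181646.44/(1+181646.44) + 44*181646.44/(4100+181646.44) + 2.75e-4*181646.44 + 0.003 = 93.095

93.095 dB/km


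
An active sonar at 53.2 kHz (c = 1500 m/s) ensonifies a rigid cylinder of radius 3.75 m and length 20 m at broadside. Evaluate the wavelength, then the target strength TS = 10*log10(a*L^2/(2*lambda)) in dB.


Step 1: lambda = c/f = 1500/53200 = 0.0282 m
Step 2: TS = 10*log10(a*L^2/(2*lambda)) = 10*log10(3.75*20^2/(2*0.0282)) = 44.25

44.25 dB


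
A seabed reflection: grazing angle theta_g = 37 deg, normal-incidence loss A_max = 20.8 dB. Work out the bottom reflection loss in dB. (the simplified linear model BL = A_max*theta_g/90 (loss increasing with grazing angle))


BL = A_max * theta_g / 90 = 20.8 * 37 / 90 = 8.55

8.55 dB


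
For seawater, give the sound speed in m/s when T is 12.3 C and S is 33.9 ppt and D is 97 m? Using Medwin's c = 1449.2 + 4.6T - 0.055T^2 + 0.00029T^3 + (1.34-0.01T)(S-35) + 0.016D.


c = 1449.2 + 4.6*12.3 - 0.055*12.3^2 + 0.00029*12.3^3 + (1.34 - 0.01*12.3)*(33.9 - 35) + 0.016*97 = 1498.21

1498.21 m/s


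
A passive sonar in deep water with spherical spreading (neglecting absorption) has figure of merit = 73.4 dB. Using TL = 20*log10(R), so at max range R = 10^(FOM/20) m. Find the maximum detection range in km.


4.68 km


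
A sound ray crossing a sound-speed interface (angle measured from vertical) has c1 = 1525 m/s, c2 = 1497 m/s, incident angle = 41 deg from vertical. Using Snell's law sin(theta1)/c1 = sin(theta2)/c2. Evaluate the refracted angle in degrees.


sin(theta2) = (c2/c1)*sin(theta1) = (1497/1525)*sin(41 deg) = 0.64401
theta2 = arcsin(0.64401) = 40.09

40.09 deg


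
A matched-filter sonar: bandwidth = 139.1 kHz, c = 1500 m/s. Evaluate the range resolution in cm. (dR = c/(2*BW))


dR = c/(2*BW) = 1500 / (2 * 139.1e3) = 0.0054 m = 0.54 cm

0.54 cm


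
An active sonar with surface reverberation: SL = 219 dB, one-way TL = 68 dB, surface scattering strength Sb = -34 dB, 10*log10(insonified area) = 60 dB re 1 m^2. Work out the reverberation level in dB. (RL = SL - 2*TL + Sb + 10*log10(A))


RL = SL - 2*TL + Sb + 10*log10(A) = 219 - 2*68 + (-34) + 60 = 109

109 dB


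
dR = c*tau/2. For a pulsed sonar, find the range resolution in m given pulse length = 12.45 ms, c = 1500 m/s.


9.3375 m


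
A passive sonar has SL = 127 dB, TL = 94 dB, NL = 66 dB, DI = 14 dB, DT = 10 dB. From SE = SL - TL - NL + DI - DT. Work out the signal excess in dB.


SE = SL - TL - NL + DI - DT = 127 - 94 - 66 + 14 - 10 = -29

-29 dB


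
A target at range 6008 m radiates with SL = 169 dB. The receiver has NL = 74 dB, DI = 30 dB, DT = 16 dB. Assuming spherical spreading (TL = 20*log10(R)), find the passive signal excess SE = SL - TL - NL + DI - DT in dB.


Step 1: TL = 20*log10(6008) = 75.57 dB
Step 2: SE = 169 - 75.57 - 74 + 30 - 16 = 33.43

33.43 dB


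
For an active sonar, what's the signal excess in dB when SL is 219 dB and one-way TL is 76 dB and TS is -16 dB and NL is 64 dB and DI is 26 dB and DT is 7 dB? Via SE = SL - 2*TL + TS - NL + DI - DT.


SE = SL - 2*TL + TS - NL + DI - DT = 219 - 2*76 + (-16) - 64 + 26 - 7 = 6

6 dB


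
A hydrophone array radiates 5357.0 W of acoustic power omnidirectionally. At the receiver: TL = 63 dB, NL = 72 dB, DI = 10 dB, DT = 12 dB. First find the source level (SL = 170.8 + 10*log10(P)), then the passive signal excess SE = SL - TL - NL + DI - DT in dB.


Step 1: SL = 170.8 + 10*log10(5357.0) = 208.09 dB
Step 2: SE = SL - TL - NL + DI - DT = 208.09 - 63 - 72 + 10 - 12 = 71.09

71.09 dB


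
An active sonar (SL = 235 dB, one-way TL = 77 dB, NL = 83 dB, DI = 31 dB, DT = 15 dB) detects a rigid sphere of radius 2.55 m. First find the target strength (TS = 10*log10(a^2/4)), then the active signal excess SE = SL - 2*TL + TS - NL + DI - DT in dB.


Step 1: TS = 10*log10(2.55^2/4) = 2.11 dB
Step 2: SE = SL - 2*TL + TS - NL + DI - DT = 235 - 2*77 + (2.11) - 83 + 31 - 15 = 16.11

16.11 dB


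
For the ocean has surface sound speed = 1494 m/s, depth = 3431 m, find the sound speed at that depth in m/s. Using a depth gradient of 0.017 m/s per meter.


1552.327 m/s


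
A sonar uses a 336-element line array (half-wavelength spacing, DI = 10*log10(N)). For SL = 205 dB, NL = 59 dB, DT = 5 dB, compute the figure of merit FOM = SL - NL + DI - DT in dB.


Step 1: DI = 10*log10(336) = 25.26 dB
Step 2: FOM = SL - NL + DI - DT = 205 - 59 + 25.26 - 5 = 166.26

166.26 dB


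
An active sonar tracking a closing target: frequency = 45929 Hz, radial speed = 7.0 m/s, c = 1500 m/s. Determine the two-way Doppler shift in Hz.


428.67 Hz


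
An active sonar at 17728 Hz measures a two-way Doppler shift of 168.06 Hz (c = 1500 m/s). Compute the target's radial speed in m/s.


From fd = 2*f*v/c, v = c*fd/(2*f) = 1500 * 168.06 / (2*17728) = 7.11

7.11 m/s


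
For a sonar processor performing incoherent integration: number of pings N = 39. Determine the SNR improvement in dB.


7.96 dB


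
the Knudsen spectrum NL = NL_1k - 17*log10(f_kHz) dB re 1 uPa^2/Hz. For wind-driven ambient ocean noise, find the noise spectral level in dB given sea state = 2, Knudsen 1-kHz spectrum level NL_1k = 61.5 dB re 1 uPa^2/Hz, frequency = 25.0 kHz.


NL = NL_1k - 17*log10(f_kHz) = 61.5 - 17*log10(25.0) = 61.5 - (23.76) = 37.74

37.74 dB


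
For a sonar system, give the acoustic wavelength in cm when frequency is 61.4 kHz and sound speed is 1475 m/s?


2.4 cm


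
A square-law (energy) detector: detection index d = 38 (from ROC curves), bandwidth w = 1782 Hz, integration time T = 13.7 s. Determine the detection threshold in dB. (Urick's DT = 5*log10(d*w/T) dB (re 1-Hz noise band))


DT = 5*log10(d*w/T) = 5*log10(38 * 1782 / 13.7) = 5*log10(4942.77) = 18.47

18.47 dB


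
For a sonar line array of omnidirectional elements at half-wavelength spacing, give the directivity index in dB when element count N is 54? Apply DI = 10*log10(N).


17.32 dB


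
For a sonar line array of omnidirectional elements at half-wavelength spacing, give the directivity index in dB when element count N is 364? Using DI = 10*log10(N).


DI = 10*log10(364) = 25.61

25.61 dB


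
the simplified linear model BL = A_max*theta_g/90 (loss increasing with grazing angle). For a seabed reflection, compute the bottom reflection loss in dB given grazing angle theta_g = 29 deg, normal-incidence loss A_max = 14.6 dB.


BL = A_max * theta_g / 90 = 14.6 * 29 / 90 = 4.7

4.7 dB


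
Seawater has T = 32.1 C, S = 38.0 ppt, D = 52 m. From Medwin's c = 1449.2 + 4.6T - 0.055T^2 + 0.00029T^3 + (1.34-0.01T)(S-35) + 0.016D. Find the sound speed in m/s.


1553.67 m/s


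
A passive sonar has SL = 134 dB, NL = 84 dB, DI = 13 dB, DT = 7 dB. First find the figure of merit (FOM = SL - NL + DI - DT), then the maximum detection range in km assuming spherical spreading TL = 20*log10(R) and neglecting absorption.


Step 1: FOM = SL - NL + DI - DT = 134 - 84 + 13 - 7 = 56 dB
Step 2: at max range FOM = TL = 20*log10(R), so R = 10^(56/20) = 630.96 m = 0.63 km

0.63 km


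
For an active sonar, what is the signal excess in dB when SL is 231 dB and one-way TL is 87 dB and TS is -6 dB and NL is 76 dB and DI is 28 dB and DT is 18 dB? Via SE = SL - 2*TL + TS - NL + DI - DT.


SE = SL - 2*TL + TS - NL + DI - DT = 231 - 2*87 + (-6) - 76 + 28 - 18 = -15

-15 dB


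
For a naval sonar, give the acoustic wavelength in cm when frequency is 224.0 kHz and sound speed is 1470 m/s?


lambda = c/f = 1470 / 224000 = 0.0066 m = 0.66 cm

0.66 cm


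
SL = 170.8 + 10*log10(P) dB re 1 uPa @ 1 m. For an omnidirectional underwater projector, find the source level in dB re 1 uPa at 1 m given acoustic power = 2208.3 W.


SL = 170.8 + 10*log10(2208.3) = 170.8 + 33.44 = 204.24

204.24 dB


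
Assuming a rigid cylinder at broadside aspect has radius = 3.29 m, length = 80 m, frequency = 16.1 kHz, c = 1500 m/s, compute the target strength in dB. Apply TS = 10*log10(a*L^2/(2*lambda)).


50.53 dB


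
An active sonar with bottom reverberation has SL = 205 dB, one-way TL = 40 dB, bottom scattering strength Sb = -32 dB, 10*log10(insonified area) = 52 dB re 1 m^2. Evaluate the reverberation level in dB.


RL = SL - 2*TL + Sb + 10*log10(A) = 205 - 2*40 + (-32) + 52 = 145

145 dB


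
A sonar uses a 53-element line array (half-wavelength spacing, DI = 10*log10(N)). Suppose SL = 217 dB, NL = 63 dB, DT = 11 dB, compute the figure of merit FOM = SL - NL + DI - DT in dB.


Step 1: DI = 10*log10(53) = 17.24 dB
Step 2: FOM = SL - NL + DI - DT = 217 - 63 + 17.24 - 11 = 160.24

160.24 dB


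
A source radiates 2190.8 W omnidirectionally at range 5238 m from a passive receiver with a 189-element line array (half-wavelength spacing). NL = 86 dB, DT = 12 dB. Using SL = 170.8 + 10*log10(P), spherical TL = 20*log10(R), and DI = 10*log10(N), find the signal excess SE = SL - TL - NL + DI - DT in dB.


54.59 dB


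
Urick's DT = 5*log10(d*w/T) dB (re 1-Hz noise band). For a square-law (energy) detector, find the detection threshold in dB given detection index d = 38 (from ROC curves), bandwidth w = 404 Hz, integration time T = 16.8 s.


DT = 5*log10(d*w/T) = 5*log10(38 * 404 / 16.8) = 5*log10(913.81) = 14.8

14.8 dB


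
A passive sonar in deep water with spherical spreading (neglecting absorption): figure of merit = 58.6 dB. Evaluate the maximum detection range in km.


At max range FOM = TL, so 20*log10(R) = 58.6
R = 10^(58.6/20) = 851.14 m = 0.85 km

0.85 km


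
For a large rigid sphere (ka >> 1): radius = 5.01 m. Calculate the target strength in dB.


TS = 10*log10(5.01^2 / 4) = 10*log10(6.275025) = 7.98

7.98 dB


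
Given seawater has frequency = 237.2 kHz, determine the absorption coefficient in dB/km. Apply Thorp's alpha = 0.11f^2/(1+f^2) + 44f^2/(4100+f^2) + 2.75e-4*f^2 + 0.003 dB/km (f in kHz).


f^2 = 56263.84
alpha = 0.11*56263.84/(1+56263.84) + 44*56263.84/(4100+56263.84) + 2.75e-4*56263.84 + 0.003 = 56.597

56.597 dB/km


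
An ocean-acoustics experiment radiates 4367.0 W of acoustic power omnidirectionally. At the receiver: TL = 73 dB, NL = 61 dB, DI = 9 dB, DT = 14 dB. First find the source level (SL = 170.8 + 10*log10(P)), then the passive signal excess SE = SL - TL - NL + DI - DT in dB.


Step 1: SL = 170.8 + 10*log10(4367.0) = 207.2 dB
Step 2: SE = SL - TL - NL + DI - DT = 207.2 - 73 - 61 + 9 - 14 = 68.2

68.2 dB


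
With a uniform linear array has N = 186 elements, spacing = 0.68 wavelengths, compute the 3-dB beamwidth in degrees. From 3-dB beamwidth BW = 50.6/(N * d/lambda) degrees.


BW = 50.6 / (186 * 0.68) = 50.6 / 126.48 = 0.4

0.4 deg


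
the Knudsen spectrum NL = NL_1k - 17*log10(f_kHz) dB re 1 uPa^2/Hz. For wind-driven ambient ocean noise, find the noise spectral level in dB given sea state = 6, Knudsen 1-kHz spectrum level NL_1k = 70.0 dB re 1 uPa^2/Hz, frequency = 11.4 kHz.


NL = NL_1k - 17*log10(f_kHz) = 70.0 - 17*log10(11.4) = 70.0 - (17.97) = 52.03

52.03 dB


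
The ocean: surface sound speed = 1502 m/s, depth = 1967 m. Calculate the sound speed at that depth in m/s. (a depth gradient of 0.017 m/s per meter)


1535.439 m/s


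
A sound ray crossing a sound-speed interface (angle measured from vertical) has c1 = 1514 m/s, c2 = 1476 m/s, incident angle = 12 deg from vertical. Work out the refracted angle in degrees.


sin(theta2) = (c2/c1)*sin(theta1) = (1476/1514)*sin(12 deg) = 0.20269
theta2 = arcsin(0.20269) = 11.69

11.69 deg


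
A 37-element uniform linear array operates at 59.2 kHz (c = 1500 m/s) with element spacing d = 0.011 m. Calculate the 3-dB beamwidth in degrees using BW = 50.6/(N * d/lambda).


3.15 deg


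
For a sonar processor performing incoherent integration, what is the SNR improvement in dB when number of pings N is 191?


11.41 dB


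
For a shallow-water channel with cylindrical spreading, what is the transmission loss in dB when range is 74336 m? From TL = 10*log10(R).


TL = 10*log10(74336) = 48.71

48.71 dB


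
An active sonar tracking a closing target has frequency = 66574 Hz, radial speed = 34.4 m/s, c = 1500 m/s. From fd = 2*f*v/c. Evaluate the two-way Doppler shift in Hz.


fd = 2*f*v/c = 2 * 66574 * 34.4 / 1500 = 3053.53

3053.53 Hz


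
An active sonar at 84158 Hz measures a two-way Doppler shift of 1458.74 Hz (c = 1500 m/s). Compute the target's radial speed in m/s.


13.0 m/s


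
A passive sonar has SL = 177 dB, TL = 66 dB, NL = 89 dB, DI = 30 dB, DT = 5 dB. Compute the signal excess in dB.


SE = SL - TL - NL + DI - DT = 177 - 66 - 89 + 30 - 5 = 47

47 dB


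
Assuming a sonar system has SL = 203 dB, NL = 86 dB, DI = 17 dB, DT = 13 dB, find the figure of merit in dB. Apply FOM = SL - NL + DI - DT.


121 dB


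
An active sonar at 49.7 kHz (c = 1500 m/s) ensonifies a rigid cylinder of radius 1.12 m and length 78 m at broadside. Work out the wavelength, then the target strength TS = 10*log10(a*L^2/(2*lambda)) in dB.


Step 1: lambda = c/f = 1500/49700 = 0.03018 m
Step 2: TS = 10*log10(a*L^2/(2*lambda)) = 10*log10(1.12*78^2/(2*0.03018)) = 50.53

50.53 dB


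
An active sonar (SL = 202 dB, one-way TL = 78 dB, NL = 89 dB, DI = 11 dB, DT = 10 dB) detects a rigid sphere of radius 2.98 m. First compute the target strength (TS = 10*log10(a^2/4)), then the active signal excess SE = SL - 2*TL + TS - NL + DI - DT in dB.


Step 1: TS = 10*log10(2.98^2/4) = 3.46 dB
Step 2: SE = SL - 2*TL + TS - NL + DI - DT = 202 - 2*78 + (3.46) - 89 + 11 - 10 = -38.54

-38.54 dB


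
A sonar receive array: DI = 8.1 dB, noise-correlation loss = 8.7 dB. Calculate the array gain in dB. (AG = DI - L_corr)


AG = DI - L_corr = 8.1 - 8.7 = -0.6

-0.6 dB


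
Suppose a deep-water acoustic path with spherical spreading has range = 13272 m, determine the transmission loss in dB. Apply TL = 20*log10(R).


82.46 dB


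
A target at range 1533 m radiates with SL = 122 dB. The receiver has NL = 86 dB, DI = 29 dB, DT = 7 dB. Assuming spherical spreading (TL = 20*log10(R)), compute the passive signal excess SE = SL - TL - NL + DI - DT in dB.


Step 1: TL = 20*log10(1533) = 63.71 dB
Step 2: SE = 122 - 63.71 - 86 + 29 - 7 = -5.71

-5.71 dB


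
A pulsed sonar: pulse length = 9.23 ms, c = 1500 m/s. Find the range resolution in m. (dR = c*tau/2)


6.9225 m


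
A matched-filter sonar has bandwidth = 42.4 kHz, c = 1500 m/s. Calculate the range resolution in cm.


dR = c/(2*BW) = 1500 / (2 * 42.4e3) = 0.0177 m = 1.77 cm

1.77 cm


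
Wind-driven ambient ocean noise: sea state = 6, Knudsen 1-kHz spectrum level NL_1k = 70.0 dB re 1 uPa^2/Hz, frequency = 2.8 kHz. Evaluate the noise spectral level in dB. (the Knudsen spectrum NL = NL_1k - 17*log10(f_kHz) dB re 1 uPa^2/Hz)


62.4 dB


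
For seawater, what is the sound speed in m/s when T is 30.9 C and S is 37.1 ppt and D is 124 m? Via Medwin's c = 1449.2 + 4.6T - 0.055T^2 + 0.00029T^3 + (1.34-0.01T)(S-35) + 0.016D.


c = 1449.2 + 4.6*30.9 - 0.055*30.9^2 + 0.00029*30.9^3 + (1.34 - 0.01*30.9)*(37.1 - 35) + 0.016*124 = 1551.53

1551.53 m/s


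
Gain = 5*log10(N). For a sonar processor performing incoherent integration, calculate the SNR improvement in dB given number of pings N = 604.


13.91 dB


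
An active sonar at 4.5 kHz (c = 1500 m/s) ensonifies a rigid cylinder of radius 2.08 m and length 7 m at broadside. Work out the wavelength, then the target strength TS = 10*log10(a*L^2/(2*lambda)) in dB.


Step 1: lambda = c/f = 1500/4500 = 0.33333 m
Step 2: TS = 10*log10(a*L^2/(2*lambda)) = 10*log10(2.08*7^2/(2*0.33333)) = 21.84

21.84 dB


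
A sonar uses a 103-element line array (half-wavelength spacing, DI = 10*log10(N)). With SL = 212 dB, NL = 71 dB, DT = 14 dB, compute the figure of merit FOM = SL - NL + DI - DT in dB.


Step 1: DI = 10*log10(103) = 20.13 dB
Step 2: FOM = SL - NL + DI - DT = 212 - 71 + 20.13 - 14 = 147.13

147.13 dB


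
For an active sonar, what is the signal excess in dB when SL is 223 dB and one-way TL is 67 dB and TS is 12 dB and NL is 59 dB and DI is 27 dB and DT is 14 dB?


SE = SL - 2*TL + TS - NL + DI - DT = 223 - 2*67 + (12) - 59 + 27 - 14 = 55

55 dB


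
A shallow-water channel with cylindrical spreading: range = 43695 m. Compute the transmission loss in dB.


TL = 10*log10(43695) = 46.4

46.4 dB


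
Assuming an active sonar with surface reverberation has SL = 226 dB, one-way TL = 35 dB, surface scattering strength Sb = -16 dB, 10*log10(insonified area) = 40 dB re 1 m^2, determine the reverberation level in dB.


RL = SL - 2*TL + Sb + 10*log10(A) = 226 - 2*35 + (-16) + 40 = 180

180 dB


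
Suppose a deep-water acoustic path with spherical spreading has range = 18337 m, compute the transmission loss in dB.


TL = 20*log10(18337) = 85.27

85.27 dB


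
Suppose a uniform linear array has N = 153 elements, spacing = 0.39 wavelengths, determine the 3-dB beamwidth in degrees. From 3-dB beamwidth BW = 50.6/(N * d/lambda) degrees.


BW = 50.6 / (153 * 0.39) = 50.6 / 59.67 = 0.85

0.85 deg


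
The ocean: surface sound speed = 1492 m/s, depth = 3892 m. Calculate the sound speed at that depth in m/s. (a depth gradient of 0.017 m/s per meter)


c = 1492 + 0.017 * 3892 = 1558.164

1558.164 m/s


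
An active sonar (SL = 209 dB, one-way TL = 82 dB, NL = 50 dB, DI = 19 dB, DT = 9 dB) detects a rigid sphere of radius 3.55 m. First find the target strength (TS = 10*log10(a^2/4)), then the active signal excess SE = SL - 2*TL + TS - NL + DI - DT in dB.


Step 1: TS = 10*log10(3.55^2/4) = 4.98 dB
Step 2: SE = SL - 2*TL + TS - NL + DI - DT = 209 - 2*82 + (4.98) - 50 + 19 - 9 = 9.98

9.98 dB


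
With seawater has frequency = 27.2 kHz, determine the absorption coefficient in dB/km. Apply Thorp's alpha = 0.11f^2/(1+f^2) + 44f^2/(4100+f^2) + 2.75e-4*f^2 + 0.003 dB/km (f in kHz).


7.042 dB/km


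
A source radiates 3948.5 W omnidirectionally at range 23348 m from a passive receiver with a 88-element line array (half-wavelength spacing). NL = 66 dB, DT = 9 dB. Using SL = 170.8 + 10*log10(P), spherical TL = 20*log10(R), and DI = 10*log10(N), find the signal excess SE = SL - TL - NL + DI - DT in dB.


Step 1: SL = 170.8 + 10*log10(3948.5) = 206.76 dB
Step 2: TL = 20*log10(23348) = 87.36 dB
Step 3: DI = 10*log10(88) = 19.44 dB
Step 4: SE = SL - TL - NL + DI - DT = 206.76 - 87.36 - 66 + 19.44 - 9 = 63.84

63.84 dB


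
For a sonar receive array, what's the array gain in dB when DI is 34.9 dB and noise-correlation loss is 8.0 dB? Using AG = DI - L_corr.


AG = DI - L_corr = 34.9 - 8.0 = 26.9

26.9 dB


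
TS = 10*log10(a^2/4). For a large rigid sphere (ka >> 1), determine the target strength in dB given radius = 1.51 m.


-2.44 dB


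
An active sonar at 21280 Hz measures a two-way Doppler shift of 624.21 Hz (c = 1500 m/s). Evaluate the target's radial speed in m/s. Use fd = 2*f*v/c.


From fd = 2*f*v/c, v = c*fd/(2*f) = 1500 * 624.21 / (2*21280) = 22.0

22.0 m/s
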